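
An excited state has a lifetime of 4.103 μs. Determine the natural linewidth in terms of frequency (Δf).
19.395 kHz

Using the energy-time uncertainty principle and E = hf:
ΔEΔt ≥ ℏ/2
hΔf·Δt ≥ ℏ/2

The minimum frequency uncertainty is:
Δf = ℏ/(2hτ) = 1/(4πτ)
Δf = 1/(4π × 4.103e-06 s)
Δf = 1.939e+04 Hz = 19.395 kHz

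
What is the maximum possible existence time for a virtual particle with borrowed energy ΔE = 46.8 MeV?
7.032 ys

Using the energy-time uncertainty principle:
ΔEΔt ≥ ℏ/2

For a virtual particle borrowing energy ΔE, the maximum lifetime is:
Δt_max = ℏ/(2ΔE)

Converting energy:
ΔE = 46.8 MeV = 7.498e-12 J

Δt_max = (1.055e-34 J·s) / (2 × 7.498e-12 J)
Δt_max = 7.032e-24 s = 7.032 ys

Virtual particles with higher borrowed energy exist for shorter times.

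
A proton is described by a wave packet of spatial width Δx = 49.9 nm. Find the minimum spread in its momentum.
1.057 × 10^-27 kg·m/s

For a wave packet, the spatial width Δx and momentum spread Δp are related by the uncertainty principle:
ΔxΔp ≥ ℏ/2

The minimum momentum spread is:
Δp_min = ℏ/(2Δx)
Δp_min = (1.055e-34 J·s) / (2 × 4.990e-08 m)
Δp_min = 1.057e-27 kg·m/s

A wave packet cannot have both a well-defined position and well-defined momentum.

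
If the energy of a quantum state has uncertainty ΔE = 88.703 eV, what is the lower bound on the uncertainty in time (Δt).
3.710 as

Using the energy-time uncertainty principle:
ΔEΔt ≥ ℏ/2

The minimum uncertainty in time is:
Δt_min = ℏ/(2ΔE)
Δt_min = (1.055e-34 J·s) / (2 × 1.421e-17 J)
Δt_min = 3.710e-18 s = 3.710 as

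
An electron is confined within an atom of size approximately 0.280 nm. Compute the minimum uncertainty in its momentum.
1.883 × 10^-25 kg·m/s

Using the Heisenberg uncertainty principle:
ΔxΔp ≥ ℏ/2

With Δx ≈ L = 2.800e-10 m (the confinement size):
Δp_min = ℏ/(2Δx)
Δp_min = (1.055e-34 J·s) / (2 × 2.800e-10 m)
Δp_min = 1.883e-25 kg·m/s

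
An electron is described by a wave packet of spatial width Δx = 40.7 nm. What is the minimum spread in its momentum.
1.296 × 10^-27 kg·m/s

For a wave packet, the spatial width Δx and momentum spread Δp are related by the uncertainty principle:
ΔxΔp ≥ ℏ/2

The minimum momentum spread is:
Δp_min = ℏ/(2Δx)
Δp_min = (1.055e-34 J·s) / (2 × 4.070e-08 m)
Δp_min = 1.296e-27 kg·m/s

A wave packet cannot have both a well-defined position and well-defined momentum.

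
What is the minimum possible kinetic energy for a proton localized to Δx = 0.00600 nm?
144.096 meV

Localizing a particle requires giving it sufficient momentum uncertainty:

1. From uncertainty principle: Δp ≥ ℏ/(2Δx)
   Δp_min = (1.055e-34 J·s) / (2 × 6.000e-12 m)
   Δp_min = 8.788e-24 kg·m/s

2. This momentum uncertainty corresponds to kinetic energy:
   KE ≈ (Δp)²/(2m) = (8.788e-24)²/(2 × 1.673e-27 kg)
   KE = 2.309e-20 J = 144.096 meV

Tighter localization requires more energy.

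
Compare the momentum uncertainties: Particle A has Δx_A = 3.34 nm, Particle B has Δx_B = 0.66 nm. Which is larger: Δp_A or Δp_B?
Particle B has the larger minimum momentum uncertainty, by a factor of 5.06.

For each particle, the minimum momentum uncertainty is Δp_min = ℏ/(2Δx):

Particle A: Δp_A = ℏ/(2×3.340e-09 m) = 1.579e-26 kg·m/s
Particle B: Δp_B = ℏ/(2×6.600e-10 m) = 7.989e-26 kg·m/s

Ratio: Δp_B/Δp_A = 5.06

Since Δp_min ∝ 1/Δx, the particle with smaller position uncertainty (B) has larger momentum uncertainty.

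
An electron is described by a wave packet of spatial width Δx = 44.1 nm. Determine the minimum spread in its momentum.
1.196 × 10^-27 kg·m/s

For a wave packet, the spatial width Δx and momentum spread Δp are related by the uncertainty principle:
ΔxΔp ≥ ℏ/2

The minimum momentum spread is:
Δp_min = ℏ/(2Δx)
Δp_min = (1.055e-34 J·s) / (2 × 4.410e-08 m)
Δp_min = 1.196e-27 kg·m/s

A wave packet cannot have both a well-defined position and well-defined momentum.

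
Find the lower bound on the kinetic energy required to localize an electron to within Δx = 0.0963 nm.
1.027 eV

Localizing a particle requires giving it sufficient momentum uncertainty:

1. From uncertainty principle: Δp ≥ ℏ/(2Δx)
   Δp_min = (1.055e-34 J·s) / (2 × 9.630e-11 m)
   Δp_min = 5.475e-25 kg·m/s

2. This momentum uncertainty corresponds to kinetic energy:
   KE ≈ (Δp)²/(2m) = (5.475e-25)²/(2 × 9.109e-31 kg)
   KE = 1.646e-19 J = 1.027 eV

Tighter localization requires more energy.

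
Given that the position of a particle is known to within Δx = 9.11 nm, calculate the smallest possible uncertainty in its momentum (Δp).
5.788 × 10^-27 kg·m/s

Using the Heisenberg uncertainty principle:
ΔxΔp ≥ ℏ/2

The minimum uncertainty in momentum is:
Δp_min = ℏ/(2Δx)
Δp_min = (1.055e-34 J·s) / (2 × 9.110e-09 m)
Δp_min = 5.788e-27 kg·m/s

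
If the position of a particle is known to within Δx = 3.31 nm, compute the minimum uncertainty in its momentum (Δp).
1.593 × 10^-26 kg·m/s

Using the Heisenberg uncertainty principle:
ΔxΔp ≥ ℏ/2

The minimum uncertainty in momentum is:
Δp_min = ℏ/(2Δx)
Δp_min = (1.055e-34 J·s) / (2 × 3.310e-09 m)
Δp_min = 1.593e-26 kg·m/s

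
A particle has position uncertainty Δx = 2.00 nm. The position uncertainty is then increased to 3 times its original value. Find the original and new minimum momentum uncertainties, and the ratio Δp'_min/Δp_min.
Original Δp_min = 2.636 × 10^-26 kg·m/s; new Δp'_min = 8.788 × 10^-27 kg·m/s; ratio Δp'_min/Δp_min = 1/3.

From the uncertainty principle ΔxΔp ≥ ℏ/2, the minimum momentum uncertainty is Δp_min = ℏ/(2Δx).

Original (Δx = 2.00 nm = 2.000e-09 m):
Δp_min = (1.055e-34 J·s)/(2 × 2.000e-09 m) = 2.636e-26 kg·m/s

When Δx → 3Δx:
Δp'_min = ℏ/(2 × 3Δx) = (1/3) × ℏ/(2Δx) = (1/3) × Δp_min
Δp'_min = 1/3 × 2.636e-26 kg·m/s = 8.788e-27 kg·m/s

Since Δp_min ∝ 1/Δx, when Δx is increased to 3 times its original value, Δp_min decreases to 1/3 of its original value.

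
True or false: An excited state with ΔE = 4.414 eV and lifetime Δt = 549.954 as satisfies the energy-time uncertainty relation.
Yes, it satisfies the uncertainty relation.

Calculate the product ΔEΔt:
ΔE = 4.414 eV = 7.072e-19 J
ΔEΔt = (7.072e-19 J) × (5.500e-16 s)
ΔEΔt = 3.889e-34 J·s

Compare to the minimum allowed value ℏ/2:
ℏ/2 = 5.273e-35 J·s

Since ΔEΔt = 3.889e-34 J·s ≥ 5.273e-35 J·s = ℏ/2,
this satisfies the uncertainty relation.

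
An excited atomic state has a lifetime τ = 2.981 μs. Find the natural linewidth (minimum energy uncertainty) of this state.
110.401 peV

Using the energy-time uncertainty principle:
ΔEΔt ≥ ℏ/2

The lifetime τ represents the time uncertainty Δt.
The natural linewidth (minimum energy uncertainty) is:

ΔE = ℏ/(2τ)
ΔE = (1.055e-34 J·s) / (2 × 2.981e-06 s)
ΔE = 1.769e-29 J = 110.401 peV

This natural linewidth limits the precision of spectroscopic measurements.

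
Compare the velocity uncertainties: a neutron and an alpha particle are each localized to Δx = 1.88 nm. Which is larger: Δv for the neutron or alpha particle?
The neutron has the larger minimum velocity uncertainty, by a ratio of 4.0.

For both particles, Δp_min = ℏ/(2Δx) = 2.805e-26 kg·m/s (same for both).

The velocity uncertainty is Δv = Δp/m:
- neutron: Δv = 2.805e-26 / 1.675e-27 = 1.675e+01 m/s = 16.745 m/s
- alpha particle: Δv = 2.805e-26 / 6.645e-27 = 4.221e+00 m/s = 4.221 m/s

Ratio: 1.675e+01 / 4.221e+00 = 4.0

The lighter particle has larger velocity uncertainty because Δv ∝ 1/m.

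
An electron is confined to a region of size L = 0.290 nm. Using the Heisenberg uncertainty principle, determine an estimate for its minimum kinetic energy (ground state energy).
113.257 meV

Using the uncertainty principle to estimate ground state energy:

1. The position uncertainty is approximately the confinement size:
   Δx ≈ L = 2.900e-10 m

2. From ΔxΔp ≥ ℏ/2, the minimum momentum uncertainty is:
   Δp ≈ ℏ/(2L) = 1.818e-25 kg·m/s

3. The kinetic energy is approximately:
   KE ≈ (Δp)²/(2m) = (1.818e-25)²/(2 × 9.109e-31 kg)
   KE ≈ 1.815e-20 J = 113.257 meV

This is an order-of-magnitude estimate of the ground state energy.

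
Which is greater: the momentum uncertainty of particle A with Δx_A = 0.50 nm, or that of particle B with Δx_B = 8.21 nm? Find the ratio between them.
Particle A has the larger minimum momentum uncertainty, by a factor of 16.42.

For each particle, the minimum momentum uncertainty is Δp_min = ℏ/(2Δx):

Particle A: Δp_A = ℏ/(2×5.000e-10 m) = 1.055e-25 kg·m/s
Particle B: Δp_B = ℏ/(2×8.210e-09 m) = 6.422e-27 kg·m/s

Ratio: Δp_A/Δp_B = 16.42

Since Δp_min ∝ 1/Δx, the particle with smaller position uncertainty (A) has larger momentum uncertainty.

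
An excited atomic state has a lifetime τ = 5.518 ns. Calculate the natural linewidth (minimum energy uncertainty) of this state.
59.642 neV

Using the energy-time uncertainty principle:
ΔEΔt ≥ ℏ/2

The lifetime τ represents the time uncertainty Δt.
The natural linewidth (minimum energy uncertainty) is:

ΔE = ℏ/(2τ)
ΔE = (1.055e-34 J·s) / (2 × 5.518e-09 s)
ΔE = 9.556e-27 J = 59.642 neV

This natural linewidth limits the precision of spectroscopic measurements.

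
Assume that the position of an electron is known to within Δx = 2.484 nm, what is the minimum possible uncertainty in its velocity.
23.303 km/s

Using the Heisenberg uncertainty principle and Δp = mΔv:
ΔxΔp ≥ ℏ/2
Δx(mΔv) ≥ ℏ/2

The minimum uncertainty in velocity is:
Δv_min = ℏ/(2mΔx)
Δv_min = (1.055e-34 J·s) / (2 × 9.109e-31 kg × 2.484e-09 m)
Δv_min = 2.330e+04 m/s = 23.303 km/s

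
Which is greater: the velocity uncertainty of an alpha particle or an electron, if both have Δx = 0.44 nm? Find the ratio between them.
The electron has the larger minimum velocity uncertainty, by a ratio of 7294.3.

For both particles, Δp_min = ℏ/(2Δx) = 1.198e-25 kg·m/s (same for both).

The velocity uncertainty is Δv = Δp/m:
- alpha particle: Δv = 1.198e-25 / 6.645e-27 = 1.804e+01 m/s = 18.035 m/s
- electron: Δv = 1.198e-25 / 9.109e-31 = 1.316e+05 m/s = 131.554 km/s

Ratio: 1.316e+05 / 1.804e+01 = 7294.3

The lighter particle has larger velocity uncertainty because Δv ∝ 1/m.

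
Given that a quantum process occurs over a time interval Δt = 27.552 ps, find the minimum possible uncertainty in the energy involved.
11.945 μeV

Using the energy-time uncertainty principle:
ΔEΔt ≥ ℏ/2

The minimum uncertainty in energy is:
ΔE_min = ℏ/(2Δt)
ΔE_min = (1.055e-34 J·s) / (2 × 2.755e-11 s)
ΔE_min = 1.914e-24 J = 11.945 μeV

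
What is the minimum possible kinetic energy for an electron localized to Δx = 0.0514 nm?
3.605 eV

Localizing a particle requires giving it sufficient momentum uncertainty:

1. From uncertainty principle: Δp ≥ ℏ/(2Δx)
   Δp_min = (1.055e-34 J·s) / (2 × 5.140e-11 m)
   Δp_min = 1.026e-24 kg·m/s

2. This momentum uncertainty corresponds to kinetic energy:
   KE ≈ (Δp)²/(2m) = (1.026e-24)²/(2 × 9.109e-31 kg)
   KE = 5.776e-19 J = 3.605 eV

Tighter localization requires more energy.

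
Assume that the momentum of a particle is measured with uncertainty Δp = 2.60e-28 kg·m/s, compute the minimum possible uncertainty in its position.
202.802 nm

Using the Heisenberg uncertainty principle:
ΔxΔp ≥ ℏ/2

The minimum uncertainty in position is:
Δx_min = ℏ/(2Δp)
Δx_min = (1.055e-34 J·s) / (2 × 2.600e-28 kg·m/s)
Δx_min = 2.028e-07 m = 202.802 nm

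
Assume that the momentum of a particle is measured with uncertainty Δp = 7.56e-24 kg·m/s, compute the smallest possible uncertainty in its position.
6.975 pm

Using the Heisenberg uncertainty principle:
ΔxΔp ≥ ℏ/2

The minimum uncertainty in position is:
Δx_min = ℏ/(2Δp)
Δx_min = (1.055e-34 J·s) / (2 × 7.560e-24 kg·m/s)
Δx_min = 6.975e-12 m = 6.975 pm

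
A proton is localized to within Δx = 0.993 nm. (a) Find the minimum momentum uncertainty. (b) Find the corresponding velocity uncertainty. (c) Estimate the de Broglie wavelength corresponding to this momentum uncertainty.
(a) Δp_min = 5.310 × 10^-26 kg·m/s
(b) Δv_min = 31.747 m/s
(c) λ_dB = 12.478 nm

Step-by-step:

(a) From the uncertainty principle:
Δp_min = ℏ/(2Δx) = (1.055e-34 J·s)/(2 × 9.930e-10 m) = 5.310e-26 kg·m/s

(b) The velocity uncertainty:
Δv = Δp/m = (5.310e-26 kg·m/s)/(1.673e-27 kg) = 3.175e+01 m/s = 31.747 m/s

(c) The de Broglie wavelength for this momentum:
λ = h/p = (6.626e-34 J·s)/(5.310e-26 kg·m/s) = 1.248e-08 m = 12.478 nm

Note: The de Broglie wavelength is comparable to the localization size, as expected from wave-particle duality.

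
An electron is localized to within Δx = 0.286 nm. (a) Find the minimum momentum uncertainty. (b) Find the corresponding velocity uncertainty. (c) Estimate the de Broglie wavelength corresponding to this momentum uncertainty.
(a) Δp_min = 1.844 × 10^-25 kg·m/s
(b) Δv_min = 202.391 km/s
(c) λ_dB = 3.594 nm

Step-by-step:

(a) From the uncertainty principle:
Δp_min = ℏ/(2Δx) = (1.055e-34 J·s)/(2 × 2.860e-10 m) = 1.844e-25 kg·m/s

(b) The velocity uncertainty:
Δv = Δp/m = (1.844e-25 kg·m/s)/(9.109e-31 kg) = 2.024e+05 m/s = 202.391 km/s

(c) The de Broglie wavelength for this momentum:
λ = h/p = (6.626e-34 J·s)/(1.844e-25 kg·m/s) = 3.594e-09 m = 3.594 nm

Note: The de Broglie wavelength is comparable to the localization size, as expected from wave-particle duality.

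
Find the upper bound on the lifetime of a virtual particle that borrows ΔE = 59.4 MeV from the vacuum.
5.541 ys

Using the energy-time uncertainty principle:
ΔEΔt ≥ ℏ/2

For a virtual particle borrowing energy ΔE, the maximum lifetime is:
Δt_max = ℏ/(2ΔE)

Converting energy:
ΔE = 59.4 MeV = 9.517e-12 J

Δt_max = (1.055e-34 J·s) / (2 × 9.517e-12 J)
Δt_max = 5.541e-24 s = 5.541 ys

Virtual particles with higher borrowed energy exist for shorter times.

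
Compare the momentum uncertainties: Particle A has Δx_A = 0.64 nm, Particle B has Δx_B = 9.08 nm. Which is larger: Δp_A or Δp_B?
Particle A has the larger minimum momentum uncertainty, by a factor of 14.19.

For each particle, the minimum momentum uncertainty is Δp_min = ℏ/(2Δx):

Particle A: Δp_A = ℏ/(2×6.400e-10 m) = 8.239e-26 kg·m/s
Particle B: Δp_B = ℏ/(2×9.080e-09 m) = 5.807e-27 kg·m/s

Ratio: Δp_A/Δp_B = 14.19

Since Δp_min ∝ 1/Δx, the particle with smaller position uncertainty (A) has larger momentum uncertainty.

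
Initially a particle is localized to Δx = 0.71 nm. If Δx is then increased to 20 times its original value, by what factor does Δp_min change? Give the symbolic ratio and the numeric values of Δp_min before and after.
Original Δp_min = 7.427 × 10^-26 kg·m/s; new Δp'_min = 3.713 × 10^-27 kg·m/s; ratio Δp'_min/Δp_min = 1/20.

From the uncertainty principle ΔxΔp ≥ ℏ/2, the minimum momentum uncertainty is Δp_min = ℏ/(2Δx).

Original (Δx = 0.71 nm = 7.100e-10 m):
Δp_min = (1.055e-34 J·s)/(2 × 7.100e-10 m) = 7.427e-26 kg·m/s

When Δx → 20Δx:
Δp'_min = ℏ/(2 × 20Δx) = (1/20) × ℏ/(2Δx) = (1/20) × Δp_min
Δp'_min = 1/20 × 7.427e-26 kg·m/s = 3.713e-27 kg·m/s

Since Δp_min ∝ 1/Δx, when Δx is increased to 20 times its original value, Δp_min decreases to 1/20 of its original value.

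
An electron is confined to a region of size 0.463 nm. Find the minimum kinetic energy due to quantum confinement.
44.433 meV

Using the uncertainty principle:

1. Position uncertainty: Δx ≈ 4.630e-10 m
2. Minimum momentum uncertainty: Δp = ℏ/(2Δx) = 1.139e-25 kg·m/s
3. Minimum kinetic energy:
   KE = (Δp)²/(2m) = (1.139e-25)²/(2 × 9.109e-31 kg)
   KE = 7.119e-21 J = 44.433 meV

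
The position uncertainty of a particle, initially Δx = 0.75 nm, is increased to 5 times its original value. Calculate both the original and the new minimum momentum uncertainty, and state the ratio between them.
Original Δp_min = 7.030 × 10^-26 kg·m/s; new Δp'_min = 1.406 × 10^-26 kg·m/s; ratio Δp'_min/Δp_min = 1/5.

From the uncertainty principle ΔxΔp ≥ ℏ/2, the minimum momentum uncertainty is Δp_min = ℏ/(2Δx).

Original (Δx = 0.75 nm = 7.500e-10 m):
Δp_min = (1.055e-34 J·s)/(2 × 7.500e-10 m) = 7.030e-26 kg·m/s

When Δx → 5Δx:
Δp'_min = ℏ/(2 × 5Δx) = (1/5) × ℏ/(2Δx) = (1/5) × Δp_min
Δp'_min = 1/5 × 7.030e-26 kg·m/s = 1.406e-26 kg·m/s

Since Δp_min ∝ 1/Δx, when Δx is increased to 5 times its original value, Δp_min decreases to 1/5 of its original value.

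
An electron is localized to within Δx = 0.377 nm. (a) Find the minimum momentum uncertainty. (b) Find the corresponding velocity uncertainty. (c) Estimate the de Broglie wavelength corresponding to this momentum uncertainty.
(a) Δp_min = 1.399 × 10^-25 kg·m/s
(b) Δv_min = 153.538 km/s
(c) λ_dB = 4.738 nm

Step-by-step:

(a) From the uncertainty principle:
Δp_min = ℏ/(2Δx) = (1.055e-34 J·s)/(2 × 3.770e-10 m) = 1.399e-25 kg·m/s

(b) The velocity uncertainty:
Δv = Δp/m = (1.399e-25 kg·m/s)/(9.109e-31 kg) = 1.535e+05 m/s = 153.538 km/s

(c) The de Broglie wavelength for this momentum:
λ = h/p = (6.626e-34 J·s)/(1.399e-25 kg·m/s) = 4.738e-09 m = 4.738 nm

Note: The de Broglie wavelength is comparable to the localization size, as expected from wave-particle duality.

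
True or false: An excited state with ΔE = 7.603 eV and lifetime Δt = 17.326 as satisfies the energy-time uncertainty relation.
No, it violates the uncertainty relation.

Calculate the product ΔEΔt:
ΔE = 7.603 eV = 1.218e-18 J
ΔEΔt = (1.218e-18 J) × (1.733e-17 s)
ΔEΔt = 2.111e-35 J·s

Compare to the minimum allowed value ℏ/2:
ℏ/2 = 5.273e-35 J·s

Since ΔEΔt = 2.111e-35 J·s < 5.273e-35 J·s = ℏ/2,
this violates the uncertainty relation.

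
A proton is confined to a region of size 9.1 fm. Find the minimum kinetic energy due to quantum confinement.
62.643 keV

Using the uncertainty principle:

1. Position uncertainty: Δx ≈ 9.100e-15 m
2. Minimum momentum uncertainty: Δp = ℏ/(2Δx) = 5.794e-21 kg·m/s
3. Minimum kinetic energy:
   KE = (Δp)²/(2m) = (5.794e-21)²/(2 × 1.673e-27 kg)
   KE = 1.004e-14 J = 62.643 keV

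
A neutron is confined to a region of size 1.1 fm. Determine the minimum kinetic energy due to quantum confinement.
4.281 MeV

Using the uncertainty principle:

1. Position uncertainty: Δx ≈ 1.100e-15 m
2. Minimum momentum uncertainty: Δp = ℏ/(2Δx) = 4.794e-20 kg·m/s
3. Minimum kinetic energy:
   KE = (Δp)²/(2m) = (4.794e-20)²/(2 × 1.675e-27 kg)
   KE = 6.859e-13 J = 4.281 MeV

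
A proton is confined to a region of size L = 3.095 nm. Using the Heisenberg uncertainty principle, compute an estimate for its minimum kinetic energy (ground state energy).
541.543 neV

Using the uncertainty principle to estimate ground state energy:

1. The position uncertainty is approximately the confinement size:
   Δx ≈ L = 3.095e-09 m

2. From ΔxΔp ≥ ℏ/2, the minimum momentum uncertainty is:
   Δp ≈ ℏ/(2L) = 1.704e-26 kg·m/s

3. The kinetic energy is approximately:
   KE ≈ (Δp)²/(2m) = (1.704e-26)²/(2 × 1.673e-27 kg)
   KE ≈ 8.676e-26 J = 541.543 neV

This is an order-of-magnitude estimate of the ground state energy.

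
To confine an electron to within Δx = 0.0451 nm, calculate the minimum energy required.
4.683 eV

Localizing a particle requires giving it sufficient momentum uncertainty:

1. From uncertainty principle: Δp ≥ ℏ/(2Δx)
   Δp_min = (1.055e-34 J·s) / (2 × 4.510e-11 m)
   Δp_min = 1.169e-24 kg·m/s

2. This momentum uncertainty corresponds to kinetic energy:
   KE ≈ (Δp)²/(2m) = (1.169e-24)²/(2 × 9.109e-31 kg)
   KE = 7.503e-19 J = 4.683 eV

Tighter localization requires more energy.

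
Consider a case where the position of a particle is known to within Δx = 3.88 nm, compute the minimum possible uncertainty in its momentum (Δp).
1.359 × 10^-26 kg·m/s

Using the Heisenberg uncertainty principle:
ΔxΔp ≥ ℏ/2

The minimum uncertainty in momentum is:
Δp_min = ℏ/(2Δx)
Δp_min = (1.055e-34 J·s) / (2 × 3.880e-09 m)
Δp_min = 1.359e-26 kg·m/s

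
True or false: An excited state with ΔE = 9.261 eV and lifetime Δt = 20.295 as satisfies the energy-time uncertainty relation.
No, it violates the uncertainty relation.

Calculate the product ΔEΔt:
ΔE = 9.261 eV = 1.484e-18 J
ΔEΔt = (1.484e-18 J) × (2.030e-17 s)
ΔEΔt = 3.011e-35 J·s

Compare to the minimum allowed value ℏ/2:
ℏ/2 = 5.273e-35 J·s

Since ΔEΔt = 3.011e-35 J·s < 5.273e-35 J·s = ℏ/2,
this violates the uncertainty relation.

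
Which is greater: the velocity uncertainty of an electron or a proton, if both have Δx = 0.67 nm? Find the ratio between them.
The electron has the larger minimum velocity uncertainty, by a ratio of 1836.2.

For both particles, Δp_min = ℏ/(2Δx) = 7.870e-26 kg·m/s (same for both).

The velocity uncertainty is Δv = Δp/m:
- electron: Δv = 7.870e-26 / 9.109e-31 = 8.639e+04 m/s = 86.394 km/s
- proton: Δv = 7.870e-26 / 1.673e-27 = 4.705e+01 m/s = 47.052 m/s

Ratio: 8.639e+04 / 4.705e+01 = 1836.2

The lighter particle has larger velocity uncertainty because Δv ∝ 1/m.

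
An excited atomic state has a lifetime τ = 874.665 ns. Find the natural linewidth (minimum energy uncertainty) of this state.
376.265 peV

Using the energy-time uncertainty principle:
ΔEΔt ≥ ℏ/2

The lifetime τ represents the time uncertainty Δt.
The natural linewidth (minimum energy uncertainty) is:

ΔE = ℏ/(2τ)
ΔE = (1.055e-34 J·s) / (2 × 8.747e-07 s)
ΔE = 6.028e-29 J = 376.265 peV

This natural linewidth limits the precision of spectroscopic measurements.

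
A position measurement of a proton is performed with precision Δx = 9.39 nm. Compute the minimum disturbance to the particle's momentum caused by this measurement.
5.615 × 10^-27 kg·m/s

The uncertainty principle implies that measuring position disturbs momentum:
ΔxΔp ≥ ℏ/2

When we measure position with precision Δx, we necessarily introduce a momentum uncertainty:
Δp ≥ ℏ/(2Δx)
Δp_min = (1.055e-34 J·s) / (2 × 9.390e-09 m)
Δp_min = 5.615e-27 kg·m/s

The more precisely we measure position, the greater the momentum disturbance.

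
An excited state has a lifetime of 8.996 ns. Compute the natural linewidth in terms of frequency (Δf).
8.846 MHz

Using the energy-time uncertainty principle and E = hf:
ΔEΔt ≥ ℏ/2
hΔf·Δt ≥ ℏ/2

The minimum frequency uncertainty is:
Δf = ℏ/(2hτ) = 1/(4πτ)
Δf = 1/(4π × 8.996e-09 s)
Δf = 8.846e+06 Hz = 8.846 MHz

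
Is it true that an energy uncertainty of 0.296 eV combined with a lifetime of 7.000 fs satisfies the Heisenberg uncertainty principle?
Yes, it satisfies the uncertainty relation.

Calculate the product ΔEΔt:
ΔE = 0.296 eV = 4.742e-20 J
ΔEΔt = (4.742e-20 J) × (7.000e-15 s)
ΔEΔt = 3.320e-34 J·s

Compare to the minimum allowed value ℏ/2:
ℏ/2 = 5.273e-35 J·s

Since ΔEΔt = 3.320e-34 J·s ≥ 5.273e-35 J·s = ℏ/2,
this satisfies the uncertainty relation.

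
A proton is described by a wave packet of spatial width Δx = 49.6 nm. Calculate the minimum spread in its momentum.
1.063 × 10^-27 kg·m/s

For a wave packet, the spatial width Δx and momentum spread Δp are related by the uncertainty principle:
ΔxΔp ≥ ℏ/2

The minimum momentum spread is:
Δp_min = ℏ/(2Δx)
Δp_min = (1.055e-34 J·s) / (2 × 4.960e-08 m)
Δp_min = 1.063e-27 kg·m/s

A wave packet cannot have both a well-defined position and well-defined momentum.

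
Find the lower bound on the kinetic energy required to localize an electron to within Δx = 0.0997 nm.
958.236 meV

Localizing a particle requires giving it sufficient momentum uncertainty:

1. From uncertainty principle: Δp ≥ ℏ/(2Δx)
   Δp_min = (1.055e-34 J·s) / (2 × 9.970e-11 m)
   Δp_min = 5.289e-25 kg·m/s

2. This momentum uncertainty corresponds to kinetic energy:
   KE ≈ (Δp)²/(2m) = (5.289e-25)²/(2 × 9.109e-31 kg)
   KE = 1.535e-19 J = 958.236 meV

Tighter localization requires more energy.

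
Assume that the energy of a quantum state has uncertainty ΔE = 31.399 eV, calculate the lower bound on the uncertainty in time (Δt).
10.481 as

Using the energy-time uncertainty principle:
ΔEΔt ≥ ℏ/2

The minimum uncertainty in time is:
Δt_min = ℏ/(2ΔE)
Δt_min = (1.055e-34 J·s) / (2 × 5.031e-18 J)
Δt_min = 1.048e-17 s = 10.481 as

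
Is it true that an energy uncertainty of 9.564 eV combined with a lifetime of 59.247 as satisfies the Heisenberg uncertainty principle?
Yes, it satisfies the uncertainty relation.

Calculate the product ΔEΔt:
ΔE = 9.564 eV = 1.532e-18 J
ΔEΔt = (1.532e-18 J) × (5.925e-17 s)
ΔEΔt = 9.079e-35 J·s

Compare to the minimum allowed value ℏ/2:
ℏ/2 = 5.273e-35 J·s

Since ΔEΔt = 9.079e-35 J·s ≥ 5.273e-35 J·s = ℏ/2,
this satisfies the uncertainty relation.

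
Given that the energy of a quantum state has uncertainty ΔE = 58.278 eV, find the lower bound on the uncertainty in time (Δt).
5.647 as

Using the energy-time uncertainty principle:
ΔEΔt ≥ ℏ/2

The minimum uncertainty in time is:
Δt_min = ℏ/(2ΔE)
Δt_min = (1.055e-34 J·s) / (2 × 9.337e-18 J)
Δt_min = 5.647e-18 s = 5.647 as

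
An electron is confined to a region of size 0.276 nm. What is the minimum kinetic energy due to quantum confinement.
125.039 meV

Using the uncertainty principle:

1. Position uncertainty: Δx ≈ 2.760e-10 m
2. Minimum momentum uncertainty: Δp = ℏ/(2Δx) = 1.910e-25 kg·m/s
3. Minimum kinetic energy:
   KE = (Δp)²/(2m) = (1.910e-25)²/(2 × 9.109e-31 kg)
   KE = 2.003e-20 J = 125.039 meV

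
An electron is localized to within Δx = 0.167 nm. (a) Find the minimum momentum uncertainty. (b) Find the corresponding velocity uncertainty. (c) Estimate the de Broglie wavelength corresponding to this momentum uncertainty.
(a) Δp_min = 3.157 × 10^-25 kg·m/s
(b) Δv_min = 346.610 km/s
(c) λ_dB = 2.099 nm

Step-by-step:

(a) From the uncertainty principle:
Δp_min = ℏ/(2Δx) = (1.055e-34 J·s)/(2 × 1.670e-10 m) = 3.157e-25 kg·m/s

(b) The velocity uncertainty:
Δv = Δp/m = (3.157e-25 kg·m/s)/(9.109e-31 kg) = 3.466e+05 m/s = 346.610 km/s

(c) The de Broglie wavelength for this momentum:
λ = h/p = (6.626e-34 J·s)/(3.157e-25 kg·m/s) = 2.099e-09 m = 2.099 nm

Note: The de Broglie wavelength is comparable to the localization size, as expected from wave-particle duality.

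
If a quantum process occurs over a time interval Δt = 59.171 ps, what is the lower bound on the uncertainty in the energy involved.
5.562 μeV

Using the energy-time uncertainty principle:
ΔEΔt ≥ ℏ/2

The minimum uncertainty in energy is:
ΔE_min = ℏ/(2Δt)
ΔE_min = (1.055e-34 J·s) / (2 × 5.917e-11 s)
ΔE_min = 8.911e-25 J = 5.562 μeV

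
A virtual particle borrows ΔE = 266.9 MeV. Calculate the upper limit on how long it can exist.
1.233 ys

Using the energy-time uncertainty principle:
ΔEΔt ≥ ℏ/2

For a virtual particle borrowing energy ΔE, the maximum lifetime is:
Δt_max = ℏ/(2ΔE)

Converting energy:
ΔE = 266.9 MeV = 4.276e-11 J

Δt_max = (1.055e-34 J·s) / (2 × 4.276e-11 J)
Δt_max = 1.233e-24 s = 1.233 ys

Virtual particles with higher borrowed energy exist for shorter times.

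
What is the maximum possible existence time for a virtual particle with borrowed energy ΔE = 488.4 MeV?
6.738 × 10^-25 s

Using the energy-time uncertainty principle:
ΔEΔt ≥ ℏ/2

For a virtual particle borrowing energy ΔE, the maximum lifetime is:
Δt_max = ℏ/(2ΔE)

Converting energy:
ΔE = 488.4 MeV = 7.825e-11 J

Δt_max = (1.055e-34 J·s) / (2 × 7.825e-11 J)
Δt_max = 6.738e-25 s = 6.738 × 10^-25 s

Virtual particles with higher borrowed energy exist for shorter times.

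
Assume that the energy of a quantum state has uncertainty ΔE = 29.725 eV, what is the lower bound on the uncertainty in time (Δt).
11.072 as

Using the energy-time uncertainty principle:
ΔEΔt ≥ ℏ/2

The minimum uncertainty in time is:
Δt_min = ℏ/(2ΔE)
Δt_min = (1.055e-34 J·s) / (2 × 4.762e-18 J)
Δt_min = 1.107e-17 s = 11.072 as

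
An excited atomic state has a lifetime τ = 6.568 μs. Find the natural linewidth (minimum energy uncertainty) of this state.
50.107 peV

Using the energy-time uncertainty principle:
ΔEΔt ≥ ℏ/2

The lifetime τ represents the time uncertainty Δt.
The natural linewidth (minimum energy uncertainty) is:

ΔE = ℏ/(2τ)
ΔE = (1.055e-34 J·s) / (2 × 6.568e-06 s)
ΔE = 8.028e-30 J = 50.107 peV

This natural linewidth limits the precision of spectroscopic measurements.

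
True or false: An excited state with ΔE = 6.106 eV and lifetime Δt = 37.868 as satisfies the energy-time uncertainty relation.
No, it violates the uncertainty relation.

Calculate the product ΔEΔt:
ΔE = 6.106 eV = 9.783e-19 J
ΔEΔt = (9.783e-19 J) × (3.787e-17 s)
ΔEΔt = 3.705e-35 J·s

Compare to the minimum allowed value ℏ/2:
ℏ/2 = 5.273e-35 J·s

Since ΔEΔt = 3.705e-35 J·s < 5.273e-35 J·s = ℏ/2,
this violates the uncertainty relation.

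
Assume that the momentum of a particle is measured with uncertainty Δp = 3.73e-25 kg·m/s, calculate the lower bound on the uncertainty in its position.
141.364 pm

Using the Heisenberg uncertainty principle:
ΔxΔp ≥ ℏ/2

The minimum uncertainty in position is:
Δx_min = ℏ/(2Δp)
Δx_min = (1.055e-34 J·s) / (2 × 3.730e-25 kg·m/s)
Δx_min = 1.414e-10 m = 141.364 pm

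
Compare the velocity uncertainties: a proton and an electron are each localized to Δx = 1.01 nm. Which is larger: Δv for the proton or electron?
The electron has the larger minimum velocity uncertainty, by a ratio of 1836.2.

For both particles, Δp_min = ℏ/(2Δx) = 5.221e-26 kg·m/s (same for both).

The velocity uncertainty is Δv = Δp/m:
- proton: Δv = 5.221e-26 / 1.673e-27 = 3.121e+01 m/s = 31.212 m/s
- electron: Δv = 5.221e-26 / 9.109e-31 = 5.731e+04 m/s = 57.311 km/s

Ratio: 5.731e+04 / 3.121e+01 = 1836.2

The lighter particle has larger velocity uncertainty because Δv ∝ 1/m.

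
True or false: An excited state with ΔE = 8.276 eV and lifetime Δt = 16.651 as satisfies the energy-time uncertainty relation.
No, it violates the uncertainty relation.

Calculate the product ΔEΔt:
ΔE = 8.276 eV = 1.326e-18 J
ΔEΔt = (1.326e-18 J) × (1.665e-17 s)
ΔEΔt = 2.208e-35 J·s

Compare to the minimum allowed value ℏ/2:
ℏ/2 = 5.273e-35 J·s

Since ΔEΔt = 2.208e-35 J·s < 5.273e-35 J·s = ℏ/2,
this violates the uncertainty relation.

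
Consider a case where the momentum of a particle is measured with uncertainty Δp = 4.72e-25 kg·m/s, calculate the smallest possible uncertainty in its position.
111.713 pm

Using the Heisenberg uncertainty principle:
ΔxΔp ≥ ℏ/2

The minimum uncertainty in position is:
Δx_min = ℏ/(2Δp)
Δx_min = (1.055e-34 J·s) / (2 × 4.720e-25 kg·m/s)
Δx_min = 1.117e-10 m = 111.713 pm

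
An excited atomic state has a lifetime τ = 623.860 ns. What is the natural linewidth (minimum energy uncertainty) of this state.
527.532 peV

Using the energy-time uncertainty principle:
ΔEΔt ≥ ℏ/2

The lifetime τ represents the time uncertainty Δt.
The natural linewidth (minimum energy uncertainty) is:

ΔE = ℏ/(2τ)
ΔE = (1.055e-34 J·s) / (2 × 6.239e-07 s)
ΔE = 8.452e-29 J = 527.532 peV

This natural linewidth limits the precision of spectroscopic measurements.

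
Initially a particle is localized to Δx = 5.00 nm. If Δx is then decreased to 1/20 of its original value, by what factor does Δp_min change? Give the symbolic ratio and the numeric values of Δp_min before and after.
Original Δp_min = 1.055 × 10^-26 kg·m/s; new Δp'_min = 2.109 × 10^-25 kg·m/s; ratio Δp'_min/Δp_min = 20.

From the uncertainty principle ΔxΔp ≥ ℏ/2, the minimum momentum uncertainty is Δp_min = ℏ/(2Δx).

Original (Δx = 5.00 nm = 5.000e-09 m):
Δp_min = (1.055e-34 J·s)/(2 × 5.000e-09 m) = 1.055e-26 kg·m/s

When Δx → (1/20)Δx:
Δp'_min = ℏ/(2 × (1/20)Δx) = 20 × ℏ/(2Δx) = 20 × Δp_min
Δp'_min = 20 × 1.055e-26 kg·m/s = 2.109e-25 kg·m/s

Since Δp_min ∝ 1/Δx, when Δx is decreased to 1/20 of its original value, Δp_min increases to 20 times its original value.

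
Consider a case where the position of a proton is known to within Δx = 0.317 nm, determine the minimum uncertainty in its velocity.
99.446 m/s

Using the Heisenberg uncertainty principle and Δp = mΔv:
ΔxΔp ≥ ℏ/2
Δx(mΔv) ≥ ℏ/2

The minimum uncertainty in velocity is:
Δv_min = ℏ/(2mΔx)
Δv_min = (1.055e-34 J·s) / (2 × 1.673e-27 kg × 3.170e-10 m)
Δv_min = 9.945e+01 m/s = 99.446 m/s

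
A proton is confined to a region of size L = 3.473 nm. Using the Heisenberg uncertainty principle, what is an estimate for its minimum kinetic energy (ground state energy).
430.075 neV

Using the uncertainty principle to estimate ground state energy:

1. The position uncertainty is approximately the confinement size:
   Δx ≈ L = 3.473e-09 m

2. From ΔxΔp ≥ ℏ/2, the minimum momentum uncertainty is:
   Δp ≈ ℏ/(2L) = 1.518e-26 kg·m/s

3. The kinetic energy is approximately:
   KE ≈ (Δp)²/(2m) = (1.518e-26)²/(2 × 1.673e-27 kg)
   KE ≈ 6.891e-26 J = 430.075 neV

This is an order-of-magnitude estimate of the ground state energy.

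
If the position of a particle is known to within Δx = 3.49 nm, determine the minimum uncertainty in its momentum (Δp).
1.511 × 10^-26 kg·m/s

Using the Heisenberg uncertainty principle:
ΔxΔp ≥ ℏ/2

The minimum uncertainty in momentum is:
Δp_min = ℏ/(2Δx)
Δp_min = (1.055e-34 J·s) / (2 × 3.490e-09 m)
Δp_min = 1.511e-26 kg·m/s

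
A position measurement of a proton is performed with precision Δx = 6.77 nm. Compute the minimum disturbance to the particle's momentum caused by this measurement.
7.789 × 10^-27 kg·m/s

The uncertainty principle implies that measuring position disturbs momentum:
ΔxΔp ≥ ℏ/2

When we measure position with precision Δx, we necessarily introduce a momentum uncertainty:
Δp ≥ ℏ/(2Δx)
Δp_min = (1.055e-34 J·s) / (2 × 6.770e-09 m)
Δp_min = 7.789e-27 kg·m/s

The more precisely we measure position, the greater the momentum disturbance.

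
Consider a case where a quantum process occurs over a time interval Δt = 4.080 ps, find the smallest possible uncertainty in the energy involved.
80.663 μeV

Using the energy-time uncertainty principle:
ΔEΔt ≥ ℏ/2

The minimum uncertainty in energy is:
ΔE_min = ℏ/(2Δt)
ΔE_min = (1.055e-34 J·s) / (2 × 4.080e-12 s)
ΔE_min = 1.292e-23 J = 80.663 μeV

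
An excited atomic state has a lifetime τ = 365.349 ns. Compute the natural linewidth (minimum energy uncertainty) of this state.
900.799 peV

Using the energy-time uncertainty principle:
ΔEΔt ≥ ℏ/2

The lifetime τ represents the time uncertainty Δt.
The natural linewidth (minimum energy uncertainty) is:

ΔE = ℏ/(2τ)
ΔE = (1.055e-34 J·s) / (2 × 3.653e-07 s)
ΔE = 1.443e-28 J = 900.799 peV

This natural linewidth limits the precision of spectroscopic measurements.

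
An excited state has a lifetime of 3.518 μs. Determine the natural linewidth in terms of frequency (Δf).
22.620 kHz

Using the energy-time uncertainty principle and E = hf:
ΔEΔt ≥ ℏ/2
hΔf·Δt ≥ ℏ/2

The minimum frequency uncertainty is:
Δf = ℏ/(2hτ) = 1/(4πτ)
Δf = 1/(4π × 3.518e-06 s)
Δf = 2.262e+04 Hz = 22.620 kHz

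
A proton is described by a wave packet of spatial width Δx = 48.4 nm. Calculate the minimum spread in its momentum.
1.089 × 10^-27 kg·m/s

For a wave packet, the spatial width Δx and momentum spread Δp are related by the uncertainty principle:
ΔxΔp ≥ ℏ/2

The minimum momentum spread is:
Δp_min = ℏ/(2Δx)
Δp_min = (1.055e-34 J·s) / (2 × 4.840e-08 m)
Δp_min = 1.089e-27 kg·m/s

A wave packet cannot have both a well-defined position and well-defined momentum.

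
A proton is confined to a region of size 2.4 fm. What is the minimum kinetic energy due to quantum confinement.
900.599 keV

Using the uncertainty principle:

1. Position uncertainty: Δx ≈ 2.400e-15 m
2. Minimum momentum uncertainty: Δp = ℏ/(2Δx) = 2.197e-20 kg·m/s
3. Minimum kinetic energy:
   KE = (Δp)²/(2m) = (2.197e-20)²/(2 × 1.673e-27 kg)
   KE = 1.443e-13 J = 900.599 keV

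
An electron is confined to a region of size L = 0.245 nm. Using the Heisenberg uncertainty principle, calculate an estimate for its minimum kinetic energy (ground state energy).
158.683 meV

Using the uncertainty principle to estimate ground state energy:

1. The position uncertainty is approximately the confinement size:
   Δx ≈ L = 2.450e-10 m

2. From ΔxΔp ≥ ℏ/2, the minimum momentum uncertainty is:
   Δp ≈ ℏ/(2L) = 2.152e-25 kg·m/s

3. The kinetic energy is approximately:
   KE ≈ (Δp)²/(2m) = (2.152e-25)²/(2 × 9.109e-31 kg)
   KE ≈ 2.542e-20 J = 158.683 meV

This is an order-of-magnitude estimate of the ground state energy.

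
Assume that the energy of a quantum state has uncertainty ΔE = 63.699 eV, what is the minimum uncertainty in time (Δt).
5.167 as

Using the energy-time uncertainty principle:
ΔEΔt ≥ ℏ/2

The minimum uncertainty in time is:
Δt_min = ℏ/(2ΔE)
Δt_min = (1.055e-34 J·s) / (2 × 1.021e-17 J)
Δt_min = 5.167e-18 s = 5.167 as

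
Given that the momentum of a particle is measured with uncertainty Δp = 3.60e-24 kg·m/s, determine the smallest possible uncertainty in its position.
14.647 pm

Using the Heisenberg uncertainty principle:
ΔxΔp ≥ ℏ/2

The minimum uncertainty in position is:
Δx_min = ℏ/(2Δp)
Δx_min = (1.055e-34 J·s) / (2 × 3.600e-24 kg·m/s)
Δx_min = 1.465e-11 m = 14.647 pm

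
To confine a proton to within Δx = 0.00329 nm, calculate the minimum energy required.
479.250 meV

Localizing a particle requires giving it sufficient momentum uncertainty:

1. From uncertainty principle: Δp ≥ ℏ/(2Δx)
   Δp_min = (1.055e-34 J·s) / (2 × 3.290e-12 m)
   Δp_min = 1.603e-23 kg·m/s

2. This momentum uncertainty corresponds to kinetic energy:
   KE ≈ (Δp)²/(2m) = (1.603e-23)²/(2 × 1.673e-27 kg)
   KE = 7.678e-20 J = 479.250 meV

Tighter localization requires more energy.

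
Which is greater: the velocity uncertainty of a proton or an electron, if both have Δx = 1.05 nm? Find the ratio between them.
The electron has the larger minimum velocity uncertainty, by a ratio of 1836.2.

For both particles, Δp_min = ℏ/(2Δx) = 5.022e-26 kg·m/s (same for both).

The velocity uncertainty is Δv = Δp/m:
- proton: Δv = 5.022e-26 / 1.673e-27 = 3.002e+01 m/s = 30.023 m/s
- electron: Δv = 5.022e-26 / 9.109e-31 = 5.513e+04 m/s = 55.127 km/s

Ratio: 5.513e+04 / 3.002e+01 = 1836.2

The lighter particle has larger velocity uncertainty because Δv ∝ 1/m.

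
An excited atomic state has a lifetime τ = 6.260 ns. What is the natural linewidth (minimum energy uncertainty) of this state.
52.573 neV

Using the energy-time uncertainty principle:
ΔEΔt ≥ ℏ/2

The lifetime τ represents the time uncertainty Δt.
The natural linewidth (minimum energy uncertainty) is:

ΔE = ℏ/(2τ)
ΔE = (1.055e-34 J·s) / (2 × 6.260e-09 s)
ΔE = 8.423e-27 J = 52.573 neV

This natural linewidth limits the precision of spectroscopic measurements.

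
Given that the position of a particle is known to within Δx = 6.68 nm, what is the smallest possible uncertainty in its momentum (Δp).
7.894 × 10^-27 kg·m/s

Using the Heisenberg uncertainty principle:
ΔxΔp ≥ ℏ/2

The minimum uncertainty in momentum is:
Δp_min = ℏ/(2Δx)
Δp_min = (1.055e-34 J·s) / (2 × 6.680e-09 m)
Δp_min = 7.894e-27 kg·m/s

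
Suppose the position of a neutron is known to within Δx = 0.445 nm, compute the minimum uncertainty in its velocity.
70.744 m/s

Using the Heisenberg uncertainty principle and Δp = mΔv:
ΔxΔp ≥ ℏ/2
Δx(mΔv) ≥ ℏ/2

The minimum uncertainty in velocity is:
Δv_min = ℏ/(2mΔx)
Δv_min = (1.055e-34 J·s) / (2 × 1.675e-27 kg × 4.450e-10 m)
Δv_min = 7.074e+01 m/s = 70.744 m/s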